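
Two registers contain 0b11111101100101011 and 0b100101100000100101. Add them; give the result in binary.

Add column by column in base 2, right to left:
  1+1 = 0 carry 1
  1+0+1 = 0 carry 1
  0+1+1 = 0 carry 1
  1+0+1 = 0 carry 1
  0+0+1 = 1
  1+1 = 0 carry 1
  0+0+1 = 1
  0+0 = 0
  1+0 = 1
  1+0 = 1
  0+0 = 0
  1+1 = 0 carry 1
  1+1+1 = 1 carry 1
  1+0+1 = 0 carry 1
  1+1+1 = 1 carry 1
  1+0+1 = 0 carry 1
  1+0+1 = 0 carry 1
  0+1+1 = 0 carry 1
  final carry 1

0b1000101001101010000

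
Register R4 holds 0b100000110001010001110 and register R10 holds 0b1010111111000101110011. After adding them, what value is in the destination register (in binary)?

0b1111000101010000000001

Add column by column in base 2, right to left:
  0+1 = 1
  1+1 = 0 carry 1
  1+0+1 = 0 carry 1
  1+0+1 = 0 carry 1
  0+1+1 = 0 carry 1
  0+1+1 = 0 carry 1
  0+1+1 = 0 carry 1
  1+0+1 = 0 carry 1
  0+1+1 = 0 carry 1
  1+0+1 = 0 carry 1
  0+0+1 = 1
  0+0 = 0
  0+1 = 1
  1+1 = 0 carry 1
  1+1+1 = 1 carry 1
  0+1+1 = 0 carry 1
  0+1+1 = 0 carry 1
  0+1+1 = 0 carry 1
  0+0+1 = 1
  0+1 = 1
  1+0 = 1
  0+1 = 1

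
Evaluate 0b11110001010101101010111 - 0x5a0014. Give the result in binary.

0b111101010101101000011

0x5a0014 = 0b10110100000000000010100 in binary.
Subtract column by column in base 2:
  1-0 → 1
  1-0 → 1
  1-1 → 0
  0-0 → 0
  1-1 → 0
  0-0 → 0
  1-0 → 1
  0-0 → 0
  1-0 → 1
  1-0 → 1
  0-0 → 0
  1-0 → 1
  0-0 → 0
  1-0 → 1
  0-0 → 0
  1-0 → 1
  0-0 → 0
  0-1 → 1 (borrow)
  0-0-1 → 1 (borrow)
  1-1-1 → 1 (borrow)
  1-1-1 → 1 (borrow)
  1-0-1 → 0
  1-1 → 0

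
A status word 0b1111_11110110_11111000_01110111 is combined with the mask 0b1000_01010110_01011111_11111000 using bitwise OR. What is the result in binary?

OR bit by bit (1 where either bit is 1):
  1111111101101111100001110111
| 1000010101100101111111111000
= 1111111101101111111111111111

0b1111111101101111111111111111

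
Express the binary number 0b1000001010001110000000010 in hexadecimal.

0x1051c02

Group the bits into nibbles: 0001 0000 0101 0001 1100 0000 0010 → 1051c02.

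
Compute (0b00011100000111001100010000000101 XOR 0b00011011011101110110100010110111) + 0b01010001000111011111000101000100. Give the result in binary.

First 0b00011100000111001100010000000101 XOR 0b00011011011101110110100010110111 = 0b00000111011010111010110010110010.
Add column by column in base 2, right to left:
  0+0 = 0
  1+0 = 1
  0+1 = 1
  0+0 = 0
  1+0 = 1
  1+0 = 1
  0+1 = 1
  1+0 = 1
  0+1 = 1
  0+0 = 0
  1+0 = 1
  1+0 = 1
  0+1 = 1
  1+1 = 0 carry 1
  0+1+1 = 0 carry 1
  1+1+1 = 1 carry 1
  1+1+1 = 1 carry 1
  1+0+1 = 0 carry 1
  0+1+1 = 0 carry 1
  1+1+1 = 1 carry 1
  0+1+1 = 0 carry 1
  1+0+1 = 0 carry 1
  1+0+1 = 0 carry 1
  0+0+1 = 1
  1+1 = 0 carry 1
  1+0+1 = 0 carry 1
  1+0+1 = 0 carry 1
  0+0+1 = 1
  0+1 = 1
  0+0 = 0
  0+1 = 1

0b1011000100010011001110111110110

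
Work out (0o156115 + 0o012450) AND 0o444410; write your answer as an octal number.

0o40400

Add column by column in base 8, right to left:
  5+0 = 5
  1+5 = 6
  1+4 = 5
  6+2 = 0 carry 1
  5+1+1 = 7
  1+0 = 1
Sum = 0o170565; now AND with 0o444410:
  1&4=0, 7&4=4, 0&4=0, 5&4=4, 6&1=0, 5&0=0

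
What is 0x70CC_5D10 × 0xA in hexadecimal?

0x467FBA2A0

Multiply each base-16 digit by 10, carrying:
  0×10 = 0 → write 0
  1×10 = 10 → write A
  D×10 = 130 → write 2 carry 8
  5×10+8 = 58 → write A carry 3
  C×10+3 = 123 → write B carry 7
  C×10+7 = 127 → write F carry 7
  0×10+7 = 7 → write 7
  7×10 = 70 → write 6 carry 4
  remaining carry: 4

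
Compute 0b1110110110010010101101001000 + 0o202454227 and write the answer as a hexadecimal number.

0x10E383DF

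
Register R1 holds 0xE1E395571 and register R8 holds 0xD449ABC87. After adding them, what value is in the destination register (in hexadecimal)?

0x1B62D411F8

Add column by column in base 16, right to left:
  1+7 = 8
  7+8 = F
  5+C = 1 carry 1
  5+B+1 = 1 carry 1
  9+A+1 = 4 carry 1
  3+9+1 = D
  E+4 = 2 carry 1
  1+4+1 = 6
  E+D = B carry 1
  final carry 1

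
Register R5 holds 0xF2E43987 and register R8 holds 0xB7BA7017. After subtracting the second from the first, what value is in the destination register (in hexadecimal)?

0x3B29C970

Subtract column by column in base 16:
  7-7 → 0
  8-1 → 7
  9-0 → 9
  3-7 → C (borrow)
  4-A-1 → 9 (borrow)
  E-B-1 → 2
  2-7 → B (borrow)
  F-B-1 → 3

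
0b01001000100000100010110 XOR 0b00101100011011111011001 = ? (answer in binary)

0b01100100111011011001111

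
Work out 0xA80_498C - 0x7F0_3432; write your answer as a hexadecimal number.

Subtract column by column in base 16:
  C-2 → A
  8-3 → 5
  9-4 → 5
  4-3 → 1
  0-0 → 0
  8-F → 9 (borrow)
  A-7-1 → 2

0x290155A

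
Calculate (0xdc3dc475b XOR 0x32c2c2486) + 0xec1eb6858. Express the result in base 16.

0x1db1dbcc35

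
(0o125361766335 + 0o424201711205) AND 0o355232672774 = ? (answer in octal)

0o151022672540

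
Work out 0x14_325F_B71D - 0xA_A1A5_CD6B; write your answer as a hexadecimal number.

Subtract column by column in base 16:
  D-B → 2
  1-6 → B (borrow)
  7-D-1 → 9 (borrow)
  B-C-1 → E (borrow)
  F-5-1 → 9
  5-A → B (borrow)
  2-1-1 → 0
  3-A → 9 (borrow)
  4-A-1 → 9 (borrow)
  1-0-1 → 0

0x990B9E9B2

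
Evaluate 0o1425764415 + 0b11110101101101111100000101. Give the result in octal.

0b11110101101101111100000101 = 0o365557405 in octal.
Add column by column in base 8, right to left:
  5+5 = 2 carry 1
  1+0+1 = 2
  4+4 = 0 carry 1
  4+7+1 = 4 carry 1
  6+5+1 = 4 carry 1
  7+5+1 = 5 carry 1
  5+5+1 = 3 carry 1
  2+6+1 = 1 carry 1
  4+3+1 = 0 carry 1
  1+0+1 = 2

0o2013544022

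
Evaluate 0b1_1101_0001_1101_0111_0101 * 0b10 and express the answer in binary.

0b1110100011101011101010

Multiply each base-2 digit by 2, carrying:
  1×2 = 2 → write 0 carry 1
  0×2+1 = 1 → write 1
  1×2 = 2 → write 0 carry 1
  0×2+1 = 1 → write 1
  1×2 = 2 → write 0 carry 1
  1×2+1 = 3 → write 1 carry 1
  1×2+1 = 3 → write 1 carry 1
  0×2+1 = 1 → write 1
  1×2 = 2 → write 0 carry 1
  0×2+1 = 1 → write 1
  1×2 = 2 → write 0 carry 1
  1×2+1 = 3 → write 1 carry 1
  1×2+1 = 3 → write 1 carry 1
  0×2+1 = 1 → write 1
  0×2 = 0 → write 0
  0×2 = 0 → write 0
  1×2 = 2 → write 0 carry 1
  0×2+1 = 1 → write 1
  1×2 = 2 → write 0 carry 1
  1×2+1 = 3 → write 1 carry 1
  1×2+1 = 3 → write 1 carry 1
  remaining carry: 1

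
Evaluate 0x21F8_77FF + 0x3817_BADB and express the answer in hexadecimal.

0x5A1032DA

Add column by column in base 16, right to left:
  F+B = A carry 1
  F+D+1 = D carry 1
  7+A+1 = 2 carry 1
  7+B+1 = 3 carry 1
  8+7+1 = 0 carry 1
  F+1+1 = 1 carry 1
  1+8+1 = A
  2+3 = 5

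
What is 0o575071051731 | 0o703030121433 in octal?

0o777071171733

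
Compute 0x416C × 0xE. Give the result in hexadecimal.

Multiply each base-16 digit by 14, carrying:
  C×14 = 168 → write 8 carry 10
  6×14+10 = 94 → write E carry 5
  1×14+5 = 19 → write 3 carry 1
  4×14+1 = 57 → write 9 carry 3
  remaining carry: 3

0x393E8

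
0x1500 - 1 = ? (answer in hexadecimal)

The trailing 2 digits are 0, so subtracting 1 borrows through: they become F and the next digit up decrements.

0x14ff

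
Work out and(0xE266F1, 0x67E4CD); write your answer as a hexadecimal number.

AND each hex digit independently (no carries):
  E&6=6, 2&7=2, 6&E=6, 6&4=4, F&C=C, 1&D=1

0x6264C1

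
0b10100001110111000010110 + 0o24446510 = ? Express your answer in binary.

0b101000110011101101011110

0o24446510 = 0b10100100100110101001000 in binary.
Add column by column in base 2, right to left:
  0+0 = 0
  1+0 = 1
  1+0 = 1
  0+1 = 1
  1+0 = 1
  0+0 = 0
  0+1 = 1
  0+0 = 0
  0+1 = 1
  1+0 = 1
  1+1 = 0 carry 1
  1+1+1 = 1 carry 1
  0+0+1 = 1
  1+0 = 1
  1+1 = 0 carry 1
  1+0+1 = 0 carry 1
  0+0+1 = 1
  0+1 = 1
  0+0 = 0
  0+0 = 0
  1+1 = 0 carry 1
  0+0+1 = 1
  1+1 = 0 carry 1
  final carry 1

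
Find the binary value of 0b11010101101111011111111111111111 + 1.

0b11010101101111100000000000000000

The trailing 17 digits are 1 (max in base 2), so adding 1 cascades: they roll to 0 and the next digit up increments.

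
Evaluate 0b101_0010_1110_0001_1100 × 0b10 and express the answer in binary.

Multiply each base-2 digit by 2, carrying:
  0×2 = 0 → write 0
  0×2 = 0 → write 0
  1×2 = 2 → write 0 carry 1
  1×2+1 = 3 → write 1 carry 1
  1×2+1 = 3 → write 1 carry 1
  0×2+1 = 1 → write 1
  0×2 = 0 → write 0
  0×2 = 0 → write 0
  0×2 = 0 → write 0
  1×2 = 2 → write 0 carry 1
  1×2+1 = 3 → write 1 carry 1
  1×2+1 = 3 → write 1 carry 1
  0×2+1 = 1 → write 1
  1×2 = 2 → write 0 carry 1
  0×2+1 = 1 → write 1
  0×2 = 0 → write 0
  1×2 = 2 → write 0 carry 1
  0×2+1 = 1 → write 1
  1×2 = 2 → write 0 carry 1
  remaining carry: 1

0b10100101110000111000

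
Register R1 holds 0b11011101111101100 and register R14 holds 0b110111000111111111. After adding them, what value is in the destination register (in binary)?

0b1010010110111101011

Add column by column in base 2, right to left:
  0+1 = 1
  0+1 = 1
  1+1 = 0 carry 1
  1+1+1 = 1 carry 1
  0+1+1 = 0 carry 1
  1+1+1 = 1 carry 1
  1+1+1 = 1 carry 1
  1+1+1 = 1 carry 1
  1+1+1 = 1 carry 1
  1+0+1 = 0 carry 1
  0+0+1 = 1
  1+0 = 1
  1+1 = 0 carry 1
  1+1+1 = 1 carry 1
  0+1+1 = 0 carry 1
  1+0+1 = 0 carry 1
  1+1+1 = 1 carry 1
  0+1+1 = 0 carry 1
  final carry 1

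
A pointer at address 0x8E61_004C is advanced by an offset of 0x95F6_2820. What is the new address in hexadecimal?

0x12457286C

Add column by column in base 16, right to left:
  C+0 = C
  4+2 = 6
  0+8 = 8
  0+2 = 2
  1+6 = 7
  6+F = 5 carry 1
  E+5+1 = 4 carry 1
  8+9+1 = 2 carry 1
  final carry 1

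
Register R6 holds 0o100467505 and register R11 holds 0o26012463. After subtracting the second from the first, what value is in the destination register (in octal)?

0o52455022

Subtract column by column in base 8:
  5-3 → 2
  0-6 → 2 (borrow)
  5-4-1 → 0
  7-2 → 5
  6-1 → 5
  4-0 → 4
  0-6 → 2 (borrow)
  0-2-1 → 5 (borrow)
  1-0-1 → 0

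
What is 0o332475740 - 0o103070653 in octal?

Subtract column by column in base 8:
  0-3 → 5 (borrow)
  4-5-1 → 6 (borrow)
  7-6-1 → 0
  5-0 → 5
  7-7 → 0
  4-0 → 4
  2-3 → 7 (borrow)
  3-0-1 → 2
  3-1 → 2

0o227405065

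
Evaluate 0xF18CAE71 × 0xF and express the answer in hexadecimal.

Multiply each base-16 digit by 15, carrying:
  1×15 = 15 → write F
  7×15 = 105 → write 9 carry 6
  E×15+6 = 216 → write 8 carry 13
  A×15+13 = 163 → write 3 carry 10
  C×15+10 = 190 → write E carry 11
  8×15+11 = 131 → write 3 carry 8
  1×15+8 = 23 → write 7 carry 1
  F×15+1 = 226 → write 2 carry 14
  remaining carry: E

0xE273E389F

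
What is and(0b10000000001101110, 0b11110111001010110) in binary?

AND bit by bit (1 only where both bits are 1):
  10000000001101110
& 11110111001010110
= 10000000001000110

0b10000000001000110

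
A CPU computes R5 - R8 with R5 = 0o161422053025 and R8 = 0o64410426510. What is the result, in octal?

0o75011424315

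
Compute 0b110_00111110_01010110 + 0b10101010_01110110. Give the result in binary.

0b1101110100011001100

Add column by column in base 2, right to left:
  0+0 = 0
  1+1 = 0 carry 1
  1+1+1 = 1 carry 1
  0+0+1 = 1
  1+1 = 0 carry 1
  0+1+1 = 0 carry 1
  1+1+1 = 1 carry 1
  0+0+1 = 1
  0+0 = 0
  1+1 = 0 carry 1
  1+0+1 = 0 carry 1
  1+1+1 = 1 carry 1
  1+0+1 = 0 carry 1
  1+1+1 = 1 carry 1
  0+0+1 = 1
  0+1 = 1
  0+0 = 0
  1+0 = 1
  1+0 = 1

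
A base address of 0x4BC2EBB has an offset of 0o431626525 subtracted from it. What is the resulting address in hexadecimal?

0x550166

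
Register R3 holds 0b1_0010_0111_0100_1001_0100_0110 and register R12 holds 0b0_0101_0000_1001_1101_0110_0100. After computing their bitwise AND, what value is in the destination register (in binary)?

AND bit by bit (1 only where both bits are 1):
  1001001110100100101000110
& 0010100001001110101100100
= 0000000000000100101000100

0b0000000000000100101000100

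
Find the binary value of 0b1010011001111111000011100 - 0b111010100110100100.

0b1010010010101010001111000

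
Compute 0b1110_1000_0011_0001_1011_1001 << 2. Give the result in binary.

0b11101000001100011011100100

Left shift by 2: append 2 zero bits.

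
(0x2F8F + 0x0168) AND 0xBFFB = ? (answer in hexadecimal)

0x30F3

Add column by column in base 16, right to left:
  F+8 = 7 carry 1
  8+6+1 = F
  F+1 = 0 carry 1
  2+0+1 = 3
Sum = 0x30F7; now AND with 0xBFFB:
  3&B=3, 0&F=0, F&F=F, 7&B=3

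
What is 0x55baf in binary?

0b1010101101110101111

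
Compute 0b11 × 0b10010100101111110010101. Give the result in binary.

Multiply each base-2 digit by 3, carrying:
  1×3 = 3 → write 1 carry 1
  0×3+1 = 1 → write 1
  1×3 = 3 → write 1 carry 1
  0×3+1 = 1 → write 1
  1×3 = 3 → write 1 carry 1
  0×3+1 = 1 → write 1
  0×3 = 0 → write 0
  1×3 = 3 → write 1 carry 1
  1×3+1 = 4 → write 0 carry 2
  1×3+2 = 5 → write 1 carry 2
  1×3+2 = 5 → write 1 carry 2
  1×3+2 = 5 → write 1 carry 2
  1×3+2 = 5 → write 1 carry 2
  0×3+2 = 2 → write 0 carry 1
  1×3+1 = 4 → write 0 carry 2
  0×3+2 = 2 → write 0 carry 1
  0×3+1 = 1 → write 1
  1×3 = 3 → write 1 carry 1
  0×3+1 = 1 → write 1
  1×3 = 3 → write 1 carry 1
  0×3+1 = 1 → write 1
  0×3 = 0 → write 0
  1×3 = 3 → write 1 carry 1
  remaining carry: 1

0b110111110001111010111111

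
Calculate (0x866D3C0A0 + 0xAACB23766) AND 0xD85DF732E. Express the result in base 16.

0x101857006

Add column by column in base 16, right to left:
  0+6 = 6
  A+6 = 0 carry 1
  0+7+1 = 8
  C+3 = F
  3+2 = 5
  D+B = 8 carry 1
  6+C+1 = 3 carry 1
  6+A+1 = 1 carry 1
  8+A+1 = 3 carry 1
  final carry 1
Sum = 0x131385F806; now AND with 0xD85DF732E:
  1&0=0, 3&D=1, 1&8=0, 3&5=1, 8&D=8, 5&F=5, F&7=7, 8&3=0, 0&2=0, 6&E=6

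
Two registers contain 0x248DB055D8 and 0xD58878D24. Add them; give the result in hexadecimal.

0x31E637E2FC

Add column by column in base 16, right to left:
  8+4 = C
  D+2 = F
  5+D = 2 carry 1
  5+8+1 = E
  0+7 = 7
  B+8 = 3 carry 1
  D+8+1 = 6 carry 1
  8+5+1 = E
  4+D = 1 carry 1
  2+0+1 = 3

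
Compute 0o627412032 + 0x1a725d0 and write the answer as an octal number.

0x1a725d0 = 0o151622720 in octal.
Add column by column in base 8, right to left:
  2+0 = 2
  3+2 = 5
  0+7 = 7
  2+2 = 4
  1+2 = 3
  4+6 = 2 carry 1
  7+1+1 = 1 carry 1
  2+5+1 = 0 carry 1
  6+1+1 = 0 carry 1
  final carry 1

0o1001234752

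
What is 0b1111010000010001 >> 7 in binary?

Right shift by 7: drop the 7 least-significant bits.

0b111101000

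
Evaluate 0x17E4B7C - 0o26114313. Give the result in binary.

0b1001001011011001010110001

0x17E4B7C = 0b1011111100100101101111100 in binary.
0o26114313 = 0b10110001001100011001011 in binary.
Subtract column by column in base 2:
  0-1 → 1 (borrow)
  0-1-1 → 0 (borrow)
  1-0-1 → 0
  1-1 → 0
  1-0 → 1
  1-0 → 1
  1-1 → 0
  0-1 → 1 (borrow)
  1-0-1 → 0
  1-0 → 1
  0-0 → 0
  1-1 → 0
  0-1 → 1 (borrow)
  0-0-1 → 1 (borrow)
  1-0-1 → 0
  0-1 → 1 (borrow)
  0-0-1 → 1 (borrow)
  1-0-1 → 0
  1-0 → 1
  1-1 → 0
  1-1 → 0
  1-0 → 1
  1-1 → 0
  0-0 → 0
  1-0 → 1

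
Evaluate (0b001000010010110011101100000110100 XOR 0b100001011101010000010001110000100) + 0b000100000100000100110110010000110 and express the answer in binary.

First 0b001000010010110011101100000110100 XOR 0b100001011101010000010001110000100 = 0b101001001111100011111101110110000.
Add column by column in base 2, right to left:
  0+0 = 0
  0+1 = 1
  0+1 = 1
  0+0 = 0
  1+0 = 1
  1+0 = 1
  0+0 = 0
  1+1 = 0 carry 1
  1+0+1 = 0 carry 1
  1+0+1 = 0 carry 1
  0+1+1 = 0 carry 1
  1+1+1 = 1 carry 1
  1+0+1 = 0 carry 1
  1+1+1 = 1 carry 1
  1+1+1 = 1 carry 1
  1+0+1 = 0 carry 1
  1+0+1 = 0 carry 1
  0+1+1 = 0 carry 1
  0+0+1 = 1
  0+0 = 0
  1+0 = 1
  1+0 = 1
  1+0 = 1
  1+1 = 0 carry 1
  1+0+1 = 0 carry 1
  0+0+1 = 1
  0+0 = 0
  1+0 = 1
  0+0 = 0
  0+1 = 1
  1+0 = 1
  0+0 = 0
  1+0 = 1

0b101101010011101000110100000110110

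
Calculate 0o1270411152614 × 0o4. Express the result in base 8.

Multiply each base-8 digit by 4, carrying:
  4×4 = 16 → write 0 carry 2
  1×4+2 = 6 → write 6
  6×4 = 24 → write 0 carry 3
  2×4+3 = 11 → write 3 carry 1
  5×4+1 = 21 → write 5 carry 2
  1×4+2 = 6 → write 6
  1×4 = 4 → write 4
  1×4 = 4 → write 4
  4×4 = 16 → write 0 carry 2
  0×4+2 = 2 → write 2
  7×4 = 28 → write 4 carry 3
  2×4+3 = 11 → write 3 carry 1
  1×4+1 = 5 → write 5

0o5342044653060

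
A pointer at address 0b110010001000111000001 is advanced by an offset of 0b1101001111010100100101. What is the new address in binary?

0b10011100000011011100110

Add column by column in base 2, right to left:
  1+1 = 0 carry 1
  0+0+1 = 1
  0+1 = 1
  0+0 = 0
  0+0 = 0
  0+1 = 1
  1+0 = 1
  1+0 = 1
  1+1 = 0 carry 1
  0+0+1 = 1
  0+1 = 1
  0+0 = 0
  1+1 = 0 carry 1
  0+1+1 = 0 carry 1
  0+1+1 = 0 carry 1
  0+1+1 = 0 carry 1
  1+0+1 = 0 carry 1
  0+0+1 = 1
  0+1 = 1
  1+0 = 1
  1+1 = 0 carry 1
  0+1+1 = 0 carry 1
  final carry 1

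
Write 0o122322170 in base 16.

0x149A478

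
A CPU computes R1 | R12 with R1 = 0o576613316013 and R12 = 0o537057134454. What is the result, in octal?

0o577657336457

OR each oct digit independently (no carries):
  5|5=5, 7|3=7, 6|7=7, 6|0=6, 1|5=5, 3|7=7, 3|1=3, 1|3=3, 6|4=6, 0|4=4, 1|5=5, 3|4=7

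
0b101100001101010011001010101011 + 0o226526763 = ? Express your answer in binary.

0o226526763 = 0b10010110101010110111110011 in binary.
Add column by column in base 2, right to left:
  1+1 = 0 carry 1
  1+1+1 = 1 carry 1
  0+0+1 = 1
  1+0 = 1
  0+1 = 1
  1+1 = 0 carry 1
  0+1+1 = 0 carry 1
  1+1+1 = 1 carry 1
  0+1+1 = 0 carry 1
  1+0+1 = 0 carry 1
  0+1+1 = 0 carry 1
  0+1+1 = 0 carry 1
  1+0+1 = 0 carry 1
  1+1+1 = 1 carry 1
  0+0+1 = 1
  0+1 = 1
  1+0 = 1
  0+1 = 1
  1+0 = 1
  0+1 = 1
  1+1 = 0 carry 1
  1+0+1 = 0 carry 1
  0+1+1 = 0 carry 1
  0+0+1 = 1
  0+0 = 0
  0+1 = 1
  1+0 = 1
  1+0 = 1
  0+0 = 0
  1+0 = 1

0b101110100011111110000010011110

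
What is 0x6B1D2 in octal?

0o1530722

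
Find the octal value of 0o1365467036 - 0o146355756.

0o1217111060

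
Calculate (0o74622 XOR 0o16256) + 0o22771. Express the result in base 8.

0o105465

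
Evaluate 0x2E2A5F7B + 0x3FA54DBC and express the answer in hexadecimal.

Add column by column in base 16, right to left:
  B+C = 7 carry 1
  7+B+1 = 3 carry 1
  F+D+1 = D carry 1
  5+4+1 = A
  A+5 = F
  2+A = C
  E+F = D carry 1
  2+3+1 = 6

0x6DCFAD37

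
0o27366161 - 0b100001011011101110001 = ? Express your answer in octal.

0o23232400

0b100001011011101110001 = 0o4133561 in octal.
Subtract column by column in base 8:
  1-1 → 0
  6-6 → 0
  1-5 → 4 (borrow)
  6-3-1 → 2
  6-3 → 3
  3-1 → 2
  7-4 → 3
  2-0 → 2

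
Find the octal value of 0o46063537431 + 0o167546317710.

0o235632057341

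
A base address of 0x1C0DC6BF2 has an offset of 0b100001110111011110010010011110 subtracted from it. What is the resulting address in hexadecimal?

0x19EFE8754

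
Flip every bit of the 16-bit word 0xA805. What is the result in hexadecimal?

0x57FA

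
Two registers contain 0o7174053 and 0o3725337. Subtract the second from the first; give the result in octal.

0o3246514

Subtract column by column in base 8:
  3-7 → 4 (borrow)
  5-3-1 → 1
  0-3 → 5 (borrow)
  4-5-1 → 6 (borrow)
  7-2-1 → 4
  1-7 → 2 (borrow)
  7-3-1 → 3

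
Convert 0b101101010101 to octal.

Group the bits in threes: 101 101 010 101 → 5525.

0o5525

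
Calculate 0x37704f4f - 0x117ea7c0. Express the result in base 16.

Subtract column by column in base 16:
  f-0 → f
  4-c → 8 (borrow)
  f-7-1 → 7
  4-a → a (borrow)
  0-e-1 → 1 (borrow)
  7-7-1 → f (borrow)
  7-1-1 → 5
  3-1 → 2

0x25f1a78f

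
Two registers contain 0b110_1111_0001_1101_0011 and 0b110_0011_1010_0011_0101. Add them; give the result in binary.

0b11010010110000001000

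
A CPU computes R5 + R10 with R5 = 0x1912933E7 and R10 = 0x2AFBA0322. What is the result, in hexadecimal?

0x440E33709

Add column by column in base 16, right to left:
  7+2 = 9
  E+2 = 0 carry 1
  3+3+1 = 7
  3+0 = 3
  9+A = 3 carry 1
  2+B+1 = E
  1+F = 0 carry 1
  9+A+1 = 4 carry 1
  1+2+1 = 4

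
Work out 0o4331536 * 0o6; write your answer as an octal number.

Multiply each base-8 digit by 6, carrying:
  6×6 = 36 → write 4 carry 4
  3×6+4 = 22 → write 6 carry 2
  5×6+2 = 32 → write 0 carry 4
  1×6+4 = 10 → write 2 carry 1
  3×6+1 = 19 → write 3 carry 2
  3×6+2 = 20 → write 4 carry 2
  4×6+2 = 26 → write 2 carry 3
  remaining carry: 3

0o32432064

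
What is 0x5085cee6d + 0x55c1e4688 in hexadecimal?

0xa647b34f5

Add column by column in base 16, right to left:
  d+8 = 5 carry 1
  6+8+1 = f
  e+6 = 4 carry 1
  e+4+1 = 3 carry 1
  c+e+1 = b carry 1
  5+1+1 = 7
  8+c = 4 carry 1
  0+5+1 = 6
  5+5 = a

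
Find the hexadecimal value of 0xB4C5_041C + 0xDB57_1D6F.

0x1901C218B

Add column by column in base 16, right to left:
  C+F = B carry 1
  1+6+1 = 8
  4+D = 1 carry 1
  0+1+1 = 2
  5+7 = C
  C+5 = 1 carry 1
  4+B+1 = 0 carry 1
  B+D+1 = 9 carry 1
  final carry 1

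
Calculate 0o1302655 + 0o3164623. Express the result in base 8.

0o4467500

Add column by column in base 8, right to left:
  5+3 = 0 carry 1
  5+2+1 = 0 carry 1
  6+6+1 = 5 carry 1
  2+4+1 = 7
  0+6 = 6
  3+1 = 4
  1+3 = 4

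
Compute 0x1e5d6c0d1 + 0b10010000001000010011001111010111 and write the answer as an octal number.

0o116575772250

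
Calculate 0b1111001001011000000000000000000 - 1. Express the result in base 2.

0b1111001001010111111111111111111

The trailing 18 digits are 0, so subtracting 1 borrows through: they become 1 and the next digit up decrements.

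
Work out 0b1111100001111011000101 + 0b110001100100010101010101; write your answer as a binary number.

0b1000001000110010000011010

Add column by column in base 2, right to left:
  1+1 = 0 carry 1
  0+0+1 = 1
  1+1 = 0 carry 1
  0+0+1 = 1
  0+1 = 1
  0+0 = 0
  1+1 = 0 carry 1
  1+0+1 = 0 carry 1
  0+1+1 = 0 carry 1
  1+0+1 = 0 carry 1
  1+1+1 = 1 carry 1
  1+0+1 = 0 carry 1
  1+0+1 = 0 carry 1
  0+0+1 = 1
  0+1 = 1
  0+0 = 0
  0+0 = 0
  1+1 = 0 carry 1
  1+1+1 = 1 carry 1
  1+0+1 = 0 carry 1
  1+0+1 = 0 carry 1
  1+0+1 = 0 carry 1
  0+1+1 = 0 carry 1
  0+1+1 = 0 carry 1
  final carry 1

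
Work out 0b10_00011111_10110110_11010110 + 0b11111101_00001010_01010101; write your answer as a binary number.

0b11000111001100000100101011

Add column by column in base 2, right to left:
  0+1 = 1
  1+0 = 1
  1+1 = 0 carry 1
  0+0+1 = 1
  1+1 = 0 carry 1
  0+0+1 = 1
  1+1 = 0 carry 1
  1+0+1 = 0 carry 1
  0+0+1 = 1
  1+1 = 0 carry 1
  1+0+1 = 0 carry 1
  0+1+1 = 0 carry 1
  1+0+1 = 0 carry 1
  1+0+1 = 0 carry 1
  0+0+1 = 1
  1+0 = 1
  1+1 = 0 carry 1
  1+0+1 = 0 carry 1
  1+1+1 = 1 carry 1
  1+1+1 = 1 carry 1
  1+1+1 = 1 carry 1
  0+1+1 = 0 carry 1
  0+1+1 = 0 carry 1
  0+1+1 = 0 carry 1
  0+0+1 = 1
  1+0 = 1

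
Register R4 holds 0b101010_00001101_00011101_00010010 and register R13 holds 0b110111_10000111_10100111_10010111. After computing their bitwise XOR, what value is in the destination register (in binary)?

XOR bit by bit (1 where the bits differ):
  101010000011010001110100010010
^ 110111100001111010011110010111
= 011101100010101011101010000101

0b011101100010101011101010000101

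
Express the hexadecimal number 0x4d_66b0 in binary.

Expand each hex digit to 4 bits: 4=0100 d=1101 6=0110 6=0110 b=1011 0=0000.

0b10011010110011010110000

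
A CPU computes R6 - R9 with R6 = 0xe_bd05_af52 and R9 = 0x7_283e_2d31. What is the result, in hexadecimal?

0x794c78221

Subtract column by column in base 16:
  2-1 → 1
  5-3 → 2
  f-d → 2
  a-2 → 8
  5-e → 7 (borrow)
  0-3-1 → c (borrow)
  d-8-1 → 4
  b-2 → 9
  e-7 → 7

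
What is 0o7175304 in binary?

0b111001111101011000100

Each octal digit is 3 bits: 7=111 1=001 7=111 5=101 3=011 0=000 4=100.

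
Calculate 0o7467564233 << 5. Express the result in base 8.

5 bits is not a whole number of base-8 digits; in binary: 111100110111101110100010011011 << 5 = 11110011011110111010001001101100000.

0o363367211540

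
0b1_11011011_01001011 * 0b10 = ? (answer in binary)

0b111011011010010110

Multiply each base-2 digit by 2, carrying:
  1×2 = 2 → write 0 carry 1
  1×2+1 = 3 → write 1 carry 1
  0×2+1 = 1 → write 1
  1×2 = 2 → write 0 carry 1
  0×2+1 = 1 → write 1
  0×2 = 0 → write 0
  1×2 = 2 → write 0 carry 1
  0×2+1 = 1 → write 1
  1×2 = 2 → write 0 carry 1
  1×2+1 = 3 → write 1 carry 1
  0×2+1 = 1 → write 1
  1×2 = 2 → write 0 carry 1
  1×2+1 = 3 → write 1 carry 1
  0×2+1 = 1 → write 1
  1×2 = 2 → write 0 carry 1
  1×2+1 = 3 → write 1 carry 1
  1×2+1 = 3 → write 1 carry 1
  remaining carry: 1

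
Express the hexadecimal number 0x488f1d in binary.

Expand each hex digit to 4 bits: 4=0100 8=1000 8=1000 f=1111 1=0001 d=1101.

0b10010001000111100011101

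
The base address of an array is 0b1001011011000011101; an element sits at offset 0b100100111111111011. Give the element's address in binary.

0b1110000011000011000

Add column by column in base 2, right to left:
  1+1 = 0 carry 1
  0+1+1 = 0 carry 1
  1+0+1 = 0 carry 1
  1+1+1 = 1 carry 1
  1+1+1 = 1 carry 1
  0+1+1 = 0 carry 1
  0+1+1 = 0 carry 1
  0+1+1 = 0 carry 1
  0+1+1 = 0 carry 1
  1+1+1 = 1 carry 1
  1+1+1 = 1 carry 1
  0+1+1 = 0 carry 1
  1+0+1 = 0 carry 1
  1+0+1 = 0 carry 1
  0+1+1 = 0 carry 1
  1+0+1 = 0 carry 1
  0+0+1 = 1
  0+1 = 1
  1+0 = 1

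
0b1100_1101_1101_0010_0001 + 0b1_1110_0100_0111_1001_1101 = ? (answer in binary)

Add column by column in base 2, right to left:
  1+1 = 0 carry 1
  0+0+1 = 1
  0+1 = 1
  0+1 = 1
  0+1 = 1
  1+0 = 1
  0+0 = 0
  0+1 = 1
  1+1 = 0 carry 1
  0+1+1 = 0 carry 1
  1+1+1 = 1 carry 1
  1+0+1 = 0 carry 1
  1+0+1 = 0 carry 1
  0+0+1 = 1
  1+1 = 0 carry 1
  1+0+1 = 0 carry 1
  0+0+1 = 1
  0+1 = 1
  1+1 = 0 carry 1
  1+1+1 = 1 carry 1
  0+1+1 = 0 carry 1
  final carry 1

0b1010110010010010111110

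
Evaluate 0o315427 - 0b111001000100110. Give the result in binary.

0b10010100011110001

0o315427 = 0b11001101100010111 in binary.
Subtract column by column in base 2:
  1-0 → 1
  1-1 → 0
  1-1 → 0
  0-0 → 0
  1-0 → 1
  0-1 → 1 (borrow)
  0-0-1 → 1 (borrow)
  0-0-1 → 1 (borrow)
  1-0-1 → 0
  1-1 → 0
  0-0 → 0
  1-0 → 1
  1-1 → 0
  0-1 → 1 (borrow)
  0-1-1 → 0 (borrow)
  1-0-1 → 0
  1-0 → 1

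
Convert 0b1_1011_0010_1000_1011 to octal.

0o331213

Group the bits in threes: 011 011 001 010 001 011 → 331213.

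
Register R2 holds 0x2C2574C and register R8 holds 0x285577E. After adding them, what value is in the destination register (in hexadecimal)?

0x547AECA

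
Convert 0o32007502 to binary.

0b11010000000111101000010

Each octal digit is 3 bits: 3=011 2=010 0=000 0=000 7=111 5=101 0=000 2=010.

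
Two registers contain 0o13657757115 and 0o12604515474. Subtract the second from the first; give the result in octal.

0o1053241421

Subtract column by column in base 8:
  5-4 → 1
  1-7 → 2 (borrow)
  1-4-1 → 4 (borrow)
  7-5-1 → 1
  5-1 → 4
  7-5 → 2
  7-4 → 3
  5-0 → 5
  6-6 → 0
  3-2 → 1
  1-1 → 0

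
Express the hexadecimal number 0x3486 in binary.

Expand each hex digit to 4 bits: 3=0011 4=0100 8=1000 6=0110.

0b11010010000110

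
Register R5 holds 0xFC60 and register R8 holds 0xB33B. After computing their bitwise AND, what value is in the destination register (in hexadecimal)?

0xB020

AND each hex digit independently (no carries):
  F&B=B, C&3=0, 6&3=2, 0&B=0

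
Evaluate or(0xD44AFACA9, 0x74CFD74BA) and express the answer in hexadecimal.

0xF4CFFFCBB

OR each hex digit independently (no carries):
  D|7=F, 4|4=4, 4|C=C, A|F=F, F|D=F, A|7=F, C|4=C, A|B=B, 9|A=B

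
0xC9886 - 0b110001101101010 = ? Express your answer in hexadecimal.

0xC351C

0b110001101101010 = 0x636A in hexadecimal.
Subtract column by column in base 16:
  6-A → C (borrow)
  8-6-1 → 1
  8-3 → 5
  9-6 → 3
  C-0 → C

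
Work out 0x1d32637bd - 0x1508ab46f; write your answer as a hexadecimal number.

Subtract column by column in base 16:
  d-f → e (borrow)
  b-6-1 → 4
  7-4 → 3
  3-b → 8 (borrow)
  6-a-1 → b (borrow)
  2-8-1 → 9 (borrow)
  3-0-1 → 2
  d-5 → 8
  1-1 → 0

0x829b834e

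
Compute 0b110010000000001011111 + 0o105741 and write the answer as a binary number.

0o105741 = 0b1000101111100001 in binary.
Add column by column in base 2, right to left:
  1+1 = 0 carry 1
  1+0+1 = 0 carry 1
  1+0+1 = 0 carry 1
  1+0+1 = 0 carry 1
  1+0+1 = 0 carry 1
  0+1+1 = 0 carry 1
  1+1+1 = 1 carry 1
  0+1+1 = 0 carry 1
  0+1+1 = 0 carry 1
  0+1+1 = 0 carry 1
  0+0+1 = 1
  0+1 = 1
  0+0 = 0
  0+0 = 0
  0+0 = 0
  0+1 = 1
  1+0 = 1
  0+0 = 0
  0+0 = 0
  1+0 = 1
  1+0 = 1

0b110011000110001000000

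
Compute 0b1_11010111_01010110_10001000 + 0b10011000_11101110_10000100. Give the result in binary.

0b10011100000100010100001100

Add column by column in base 2, right to left:
  0+0 = 0
  0+0 = 0
  0+1 = 1
  1+0 = 1
  0+0 = 0
  0+0 = 0
  0+0 = 0
  1+1 = 0 carry 1
  0+0+1 = 1
  1+1 = 0 carry 1
  1+1+1 = 1 carry 1
  0+1+1 = 0 carry 1
  1+0+1 = 0 carry 1
  0+1+1 = 0 carry 1
  1+1+1 = 1 carry 1
  0+1+1 = 0 carry 1
  1+0+1 = 0 carry 1
  1+0+1 = 0 carry 1
  1+0+1 = 0 carry 1
  0+1+1 = 0 carry 1
  1+1+1 = 1 carry 1
  0+0+1 = 1
  1+0 = 1
  1+1 = 0 carry 1
  1+0+1 = 0 carry 1
  final carry 1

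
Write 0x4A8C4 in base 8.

Expand each hex digit to 4 bits: 4=0100 A=1010 8=1000 C=1100 4=0100.
Group the bits in threes: 001 001 010 100 011 000 100 → 1124304.

0o1124304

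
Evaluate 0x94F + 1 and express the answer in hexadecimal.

The trailing 1 digit is F (max in base 16), so adding 1 cascades: they roll to 0 and the next digit up increments.

0x950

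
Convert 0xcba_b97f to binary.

0b1100101110101011100101111111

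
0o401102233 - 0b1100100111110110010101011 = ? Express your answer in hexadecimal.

0o401102233 = 0x404849B in hexadecimal.
0b1100100111110110010101011 = 0x193ECAB in hexadecimal.
Subtract column by column in base 16:
  B-B → 0
  9-A → F (borrow)
  4-C-1 → 7 (borrow)
  8-E-1 → 9 (borrow)
  4-3-1 → 0
  0-9 → 7 (borrow)
  4-1-1 → 2

0x27097F0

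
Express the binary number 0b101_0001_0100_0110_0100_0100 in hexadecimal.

Group the bits into nibbles: 0101 0001 0100 0110 0100 0100 → 514644.

0x514644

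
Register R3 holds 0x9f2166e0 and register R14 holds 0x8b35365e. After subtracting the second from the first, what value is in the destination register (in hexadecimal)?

0x13ec3082

Subtract column by column in base 16:
  0-e → 2 (borrow)
  e-5-1 → 8
  6-6 → 0
  6-3 → 3
  1-5 → c (borrow)
  2-3-1 → e (borrow)
  f-b-1 → 3
  9-8 → 1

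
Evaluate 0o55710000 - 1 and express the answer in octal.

0o55707777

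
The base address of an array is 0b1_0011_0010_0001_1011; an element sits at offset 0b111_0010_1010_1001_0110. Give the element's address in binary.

0b10000101110010110001

Add column by column in base 2, right to left:
  1+0 = 1
  1+1 = 0 carry 1
  0+1+1 = 0 carry 1
  1+0+1 = 0 carry 1
  1+1+1 = 1 carry 1
  0+0+1 = 1
  0+0 = 0
  0+1 = 1
  0+0 = 0
  1+1 = 0 carry 1
  0+0+1 = 1
  0+1 = 1
  1+0 = 1
  1+1 = 0 carry 1
  0+0+1 = 1
  0+0 = 0
  1+1 = 0 carry 1
  0+1+1 = 0 carry 1
  0+1+1 = 0 carry 1
  final carry 1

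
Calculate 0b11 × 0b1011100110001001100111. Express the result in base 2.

Multiply each base-2 digit by 3, carrying:
  1×3 = 3 → write 1 carry 1
  1×3+1 = 4 → write 0 carry 2
  1×3+2 = 5 → write 1 carry 2
  0×3+2 = 2 → write 0 carry 1
  0×3+1 = 1 → write 1
  1×3 = 3 → write 1 carry 1
  1×3+1 = 4 → write 0 carry 2
  0×3+2 = 2 → write 0 carry 1
  0×3+1 = 1 → write 1
  1×3 = 3 → write 1 carry 1
  0×3+1 = 1 → write 1
  0×3 = 0 → write 0
  0×3 = 0 → write 0
  1×3 = 3 → write 1 carry 1
  1×3+1 = 4 → write 0 carry 2
  0×3+2 = 2 → write 0 carry 1
  0×3+1 = 1 → write 1
  1×3 = 3 → write 1 carry 1
  1×3+1 = 4 → write 0 carry 2
  1×3+2 = 5 → write 1 carry 2
  0×3+2 = 2 → write 0 carry 1
  1×3+1 = 4 → write 0 carry 2
  remaining carry: 10

0b100010110010011100110101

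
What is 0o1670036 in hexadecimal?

0x7701E

Each octal digit is 3 bits: 1=001 6=110 7=111 0=000 0=000 3=011 6=110.
Group the bits into nibbles: 0111 0111 0000 0001 1110 → 7701E.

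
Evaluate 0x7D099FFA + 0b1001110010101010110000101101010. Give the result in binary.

0b11001011010111110000000101100100

0x7D099FFA = 0b1111101000010011001111111111010 in binary.
Add column by column in base 2, right to left:
  0+0 = 0
  1+1 = 0 carry 1
  0+0+1 = 1
  1+1 = 0 carry 1
  1+0+1 = 0 carry 1
  1+1+1 = 1 carry 1
  1+1+1 = 1 carry 1
  1+0+1 = 0 carry 1
  1+1+1 = 1 carry 1
  1+0+1 = 0 carry 1
  1+0+1 = 0 carry 1
  1+0+1 = 0 carry 1
  1+0+1 = 0 carry 1
  0+1+1 = 0 carry 1
  0+1+1 = 0 carry 1
  1+0+1 = 0 carry 1
  1+1+1 = 1 carry 1
  0+0+1 = 1
  0+1 = 1
  1+0 = 1
  0+1 = 1
  0+0 = 0
  0+1 = 1
  0+0 = 0
  1+0 = 1
  0+1 = 1
  1+1 = 0 carry 1
  1+1+1 = 1 carry 1
  1+0+1 = 0 carry 1
  1+0+1 = 0 carry 1
  1+1+1 = 1 carry 1
  final carry 1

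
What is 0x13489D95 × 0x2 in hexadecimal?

0x26913B2A

Multiply each base-16 digit by 2, carrying:
  5×2 = 10 → write A
  9×2 = 18 → write 2 carry 1
  D×2+1 = 27 → write B carry 1
  9×2+1 = 19 → write 3 carry 1
  8×2+1 = 17 → write 1 carry 1
  4×2+1 = 9 → write 9
  3×2 = 6 → write 6
  1×2 = 2 → write 2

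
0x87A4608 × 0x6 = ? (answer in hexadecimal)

0x32DDA430

Multiply each base-16 digit by 6, carrying:
  8×6 = 48 → write 0 carry 3
  0×6+3 = 3 → write 3
  6×6 = 36 → write 4 carry 2
  4×6+2 = 26 → write A carry 1
  A×6+1 = 61 → write D carry 3
  7×6+3 = 45 → write D carry 2
  8×6+2 = 50 → write 2 carry 3
  remaining carry: 3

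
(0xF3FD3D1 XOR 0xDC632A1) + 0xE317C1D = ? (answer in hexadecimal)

0x112B5D8D

First 0xF3FD3D1 XOR 0xDC632A1 = 0x2F9E170.
Add column by column in base 16, right to left:
  0+D = D
  7+1 = 8
  1+C = D
  E+7 = 5 carry 1
  9+1+1 = B
  F+3 = 2 carry 1
  2+E+1 = 1 carry 1
  final carry 1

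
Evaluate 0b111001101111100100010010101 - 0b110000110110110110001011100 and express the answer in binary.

Subtract column by column in base 2:
  1-0 → 1
  0-0 → 0
  1-1 → 0
  0-1 → 1 (borrow)
  1-1-1 → 1 (borrow)
  0-0-1 → 1 (borrow)
  0-1-1 → 0 (borrow)
  1-0-1 → 0
  0-0 → 0
  0-0 → 0
  0-1 → 1 (borrow)
  1-1-1 → 1 (borrow)
  0-0-1 → 1 (borrow)
  0-1-1 → 0 (borrow)
  1-1-1 → 1 (borrow)
  1-0-1 → 0
  1-1 → 0
  1-1 → 0
  1-0 → 1
  0-1 → 1 (borrow)
  1-1-1 → 1 (borrow)
  1-0-1 → 0
  0-0 → 0
  0-0 → 0
  1-0 → 1
  1-1 → 0
  1-1 → 0

0b1000111000101110000111001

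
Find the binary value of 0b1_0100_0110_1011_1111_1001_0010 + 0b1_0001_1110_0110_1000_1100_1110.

0b10011001010010100001100000

Add column by column in base 2, right to left:
  0+0 = 0
  1+1 = 0 carry 1
  0+1+1 = 0 carry 1
  0+1+1 = 0 carry 1
  1+0+1 = 0 carry 1
  0+0+1 = 1
  0+1 = 1
  1+1 = 0 carry 1
  1+0+1 = 0 carry 1
  1+0+1 = 0 carry 1
  1+0+1 = 0 carry 1
  1+1+1 = 1 carry 1
  1+0+1 = 0 carry 1
  1+1+1 = 1 carry 1
  0+1+1 = 0 carry 1
  1+0+1 = 0 carry 1
  0+0+1 = 1
  1+1 = 0 carry 1
  1+1+1 = 1 carry 1
  0+1+1 = 0 carry 1
  0+1+1 = 0 carry 1
  0+0+1 = 1
  1+0 = 1
  0+0 = 0
  1+1 = 0 carry 1
  final carry 1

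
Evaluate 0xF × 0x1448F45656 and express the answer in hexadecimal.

0x13046510F0A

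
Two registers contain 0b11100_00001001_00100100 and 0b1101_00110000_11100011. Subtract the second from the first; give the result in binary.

0b11101101100001000001

Subtract column by column in base 2:
  0-1 → 1 (borrow)
  0-1-1 → 0 (borrow)
  1-0-1 → 0
  0-0 → 0
  0-0 → 0
  1-1 → 0
  0-1 → 1 (borrow)
  0-1-1 → 0 (borrow)
  1-0-1 → 0
  0-0 → 0
  0-0 → 0
  1-0 → 1
  0-1 → 1 (borrow)
  0-1-1 → 0 (borrow)
  0-0-1 → 1 (borrow)
  0-0-1 → 1 (borrow)
  0-1-1 → 0 (borrow)
  0-0-1 → 1 (borrow)
  1-1-1 → 1 (borrow)
  1-1-1 → 1 (borrow)
  1-0-1 → 0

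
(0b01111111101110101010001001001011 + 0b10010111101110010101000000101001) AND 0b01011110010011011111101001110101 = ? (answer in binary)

0b10110010000011111001001110100

Add column by column in base 2, right to left:
  1+1 = 0 carry 1
  1+0+1 = 0 carry 1
  0+0+1 = 1
  1+1 = 0 carry 1
  0+0+1 = 1
  0+1 = 1
  1+0 = 1
  0+0 = 0
  0+0 = 0
  1+0 = 1
  0+0 = 0
  0+0 = 0
  0+1 = 1
  1+0 = 1
  0+1 = 1
  1+0 = 1
  0+1 = 1
  1+0 = 1
  0+0 = 0
  1+1 = 0 carry 1
  1+1+1 = 1 carry 1
  1+1+1 = 1 carry 1
  0+0+1 = 1
  1+1 = 0 carry 1
  1+1+1 = 1 carry 1
  1+1+1 = 1 carry 1
  1+1+1 = 1 carry 1
  1+0+1 = 0 carry 1
  1+1+1 = 1 carry 1
  1+0+1 = 0 carry 1
  1+0+1 = 0 carry 1
  0+1+1 = 0 carry 1
  final carry 1
Sum = 0b100010111011100111111001001110100; now AND with 0b01011110010011011111101001110101:
  100010111011100111111001001110100
& 001011110010011011111101001110101
= 000010110010000011111001001110100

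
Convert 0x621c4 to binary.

0b1100010000111000100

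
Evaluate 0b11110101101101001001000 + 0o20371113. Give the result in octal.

0o57146223

0b11110101101101001001000 = 0o36555110 in octal.
Add column by column in base 8, right to left:
  0+3 = 3
  1+1 = 2
  1+1 = 2
  5+1 = 6
  5+7 = 4 carry 1
  5+3+1 = 1 carry 1
  6+0+1 = 7
  3+2 = 5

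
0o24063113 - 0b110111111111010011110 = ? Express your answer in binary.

0o24063113 = 0b10100000110011001001011 in binary.
Subtract column by column in base 2:
  1-0 → 1
  1-1 → 0
  0-1 → 1 (borrow)
  1-1-1 → 1 (borrow)
  0-1-1 → 0 (borrow)
  0-0-1 → 1 (borrow)
  1-0-1 → 0
  0-1 → 1 (borrow)
  0-0-1 → 1 (borrow)
  1-1-1 → 1 (borrow)
  1-1-1 → 1 (borrow)
  0-1-1 → 0 (borrow)
  0-1-1 → 0 (borrow)
  1-1-1 → 1 (borrow)
  1-1-1 → 1 (borrow)
  0-1-1 → 0 (borrow)
  0-1-1 → 0 (borrow)
  0-1-1 → 0 (borrow)
  0-0-1 → 1 (borrow)
  0-1-1 → 0 (borrow)
  1-1-1 → 1 (borrow)
  0-0-1 → 1 (borrow)
  1-0-1 → 0

0b1101000110011110101101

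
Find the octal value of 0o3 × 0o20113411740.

0o60342435640

Multiply each base-8 digit by 3, carrying:
  0×3 = 0 → write 0
  4×3 = 12 → write 4 carry 1
  7×3+1 = 22 → write 6 carry 2
  1×3+2 = 5 → write 5
  1×3 = 3 → write 3
  4×3 = 12 → write 4 carry 1
  3×3+1 = 10 → write 2 carry 1
  1×3+1 = 4 → write 4
  1×3 = 3 → write 3
  0×3 = 0 → write 0
  2×3 = 6 → write 6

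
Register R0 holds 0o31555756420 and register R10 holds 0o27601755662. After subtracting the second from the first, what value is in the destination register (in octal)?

0o1754000536

Subtract column by column in base 8:
  0-2 → 6 (borrow)
  2-6-1 → 3 (borrow)
  4-6-1 → 5 (borrow)
  6-5-1 → 0
  5-5 → 0
  7-7 → 0
  5-1 → 4
  5-0 → 5
  5-6 → 7 (borrow)
  1-7-1 → 1 (borrow)
  3-2-1 → 0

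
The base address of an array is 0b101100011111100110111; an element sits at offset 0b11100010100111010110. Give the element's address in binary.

0b1001000110100100001101

Add column by column in base 2, right to left:
  1+0 = 1
  1+1 = 0 carry 1
  1+1+1 = 1 carry 1
  0+0+1 = 1
  1+1 = 0 carry 1
  1+0+1 = 0 carry 1
  0+1+1 = 0 carry 1
  0+1+1 = 0 carry 1
  1+1+1 = 1 carry 1
  1+0+1 = 0 carry 1
  1+0+1 = 0 carry 1
  1+1+1 = 1 carry 1
  1+0+1 = 0 carry 1
  1+1+1 = 1 carry 1
  0+0+1 = 1
  0+0 = 0
  0+0 = 0
  1+1 = 0 carry 1
  1+1+1 = 1 carry 1
  0+1+1 = 0 carry 1
  1+0+1 = 0 carry 1
  final carry 1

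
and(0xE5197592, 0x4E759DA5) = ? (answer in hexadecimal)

AND each hex digit independently (no carries):
  E&4=4, 5&E=4, 1&7=1, 9&5=1, 7&9=1, 5&D=5, 9&A=8, 2&5=0

0x44111580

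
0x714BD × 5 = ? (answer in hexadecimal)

0x2367B1

Multiply each base-16 digit by 5, carrying:
  D×5 = 65 → write 1 carry 4
  B×5+4 = 59 → write B carry 3
  4×5+3 = 23 → write 7 carry 1
  1×5+1 = 6 → write 6
  7×5 = 35 → write 3 carry 2
  remaining carry: 2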